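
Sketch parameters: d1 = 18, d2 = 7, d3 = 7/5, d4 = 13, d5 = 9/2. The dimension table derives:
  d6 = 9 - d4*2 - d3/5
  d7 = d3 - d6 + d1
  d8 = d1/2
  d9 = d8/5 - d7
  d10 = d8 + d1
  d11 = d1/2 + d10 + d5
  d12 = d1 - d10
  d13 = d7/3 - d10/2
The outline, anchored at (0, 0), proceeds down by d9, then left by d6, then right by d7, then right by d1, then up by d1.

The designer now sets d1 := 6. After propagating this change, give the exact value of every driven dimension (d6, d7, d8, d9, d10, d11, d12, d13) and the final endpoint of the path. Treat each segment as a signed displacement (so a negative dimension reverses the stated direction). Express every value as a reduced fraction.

d6 = -432/25
d7 = 617/25
d8 = 3
d9 = -602/25
d10 = 9
d11 = 33/2
d12 = -3
d13 = 559/150
endpoint = (1199/25, 752/25)

Apply edit: d1 := 6
  d6 = 9 - d4*2 - d3/5 = -432/25
  d7 = d3 - d6 + d1 = 617/25
  d8 = d1/2 = 3
  d9 = d8/5 - d7 = -602/25
  d10 = d8 + d1 = 9
  d11 = d1/2 + d10 + d5 = 33/2
  d12 = d1 - d10 = -3
  d13 = d7/3 - d10/2 = 559/150
Walk from origin (0, 0):
  seg 1: down by d9 = -602/25 → (0, 602/25)
  seg 2: left by d6 = -432/25 → (432/25, 602/25)
  seg 3: right by d7 = 617/25 → (1049/25, 602/25)
  seg 4: right by d1 = 6 → (1199/25, 602/25)
  seg 5: up by d1 = 6 → (1199/25, 752/25)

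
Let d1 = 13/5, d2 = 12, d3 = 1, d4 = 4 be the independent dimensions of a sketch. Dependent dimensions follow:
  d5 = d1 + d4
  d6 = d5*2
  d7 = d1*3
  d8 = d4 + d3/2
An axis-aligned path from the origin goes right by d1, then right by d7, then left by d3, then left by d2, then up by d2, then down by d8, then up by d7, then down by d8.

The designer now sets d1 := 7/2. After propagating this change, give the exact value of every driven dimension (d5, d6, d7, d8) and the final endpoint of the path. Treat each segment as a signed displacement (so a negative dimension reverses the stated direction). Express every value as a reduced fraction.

d5 = 15/2
d6 = 15
d7 = 21/2
d8 = 9/2
endpoint = (1, 27/2)

Apply edit: d1 := 7/2
  d5 = d1 + d4 = 15/2
  d6 = d5*2 = 15
  d7 = d1*3 = 21/2
  d8 = d4 + d3/2 = 9/2
Walk from origin (0, 0):
  seg 1: right by d1 = 7/2 → (7/2, 0)
  seg 2: right by d7 = 21/2 → (14, 0)
  seg 3: left by d3 = 1 → (13, 0)
  seg 4: left by d2 = 12 → (1, 0)
  seg 5: up by d2 = 12 → (1, 12)
  seg 6: down by d8 = 9/2 → (1, 15/2)
  seg 7: up by d7 = 21/2 → (1, 18)
  seg 8: down by d8 = 9/2 → (1, 27/2)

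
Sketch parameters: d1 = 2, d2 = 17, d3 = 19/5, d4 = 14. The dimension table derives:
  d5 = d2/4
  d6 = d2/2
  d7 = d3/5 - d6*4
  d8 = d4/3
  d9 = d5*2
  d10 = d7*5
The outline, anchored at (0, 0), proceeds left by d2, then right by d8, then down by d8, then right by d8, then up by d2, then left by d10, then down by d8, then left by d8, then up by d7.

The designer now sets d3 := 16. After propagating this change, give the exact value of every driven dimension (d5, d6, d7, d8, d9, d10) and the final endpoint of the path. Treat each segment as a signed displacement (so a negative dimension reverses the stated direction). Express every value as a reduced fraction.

Apply edit: d3 := 16
  d5 = d2/4 = 17/4
  d6 = d2/2 = 17/2
  d7 = d3/5 - d6*4 = -154/5
  d8 = d4/3 = 14/3
  d9 = d5*2 = 17/2
  d10 = d7*5 = -154
Walk from origin (0, 0):
  seg 1: left by d2 = 17 → (-17, 0)
  seg 2: right by d8 = 14/3 → (-37/3, 0)
  seg 3: down by d8 = 14/3 → (-37/3, -14/3)
  seg 4: right by d8 = 14/3 → (-23/3, -14/3)
  seg 5: up by d2 = 17 → (-23/3, 37/3)
  seg 6: left by d10 = -154 → (439/3, 37/3)
  seg 7: down by d8 = 14/3 → (439/3, 23/3)
  seg 8: left by d8 = 14/3 → (425/3, 23/3)
  seg 9: up by d7 = -154/5 → (425/3, -347/15)

d5 = 17/4
d6 = 17/2
d7 = -154/5
d8 = 14/3
d9 = 17/2
d10 = -154
endpoint = (425/3, -347/15)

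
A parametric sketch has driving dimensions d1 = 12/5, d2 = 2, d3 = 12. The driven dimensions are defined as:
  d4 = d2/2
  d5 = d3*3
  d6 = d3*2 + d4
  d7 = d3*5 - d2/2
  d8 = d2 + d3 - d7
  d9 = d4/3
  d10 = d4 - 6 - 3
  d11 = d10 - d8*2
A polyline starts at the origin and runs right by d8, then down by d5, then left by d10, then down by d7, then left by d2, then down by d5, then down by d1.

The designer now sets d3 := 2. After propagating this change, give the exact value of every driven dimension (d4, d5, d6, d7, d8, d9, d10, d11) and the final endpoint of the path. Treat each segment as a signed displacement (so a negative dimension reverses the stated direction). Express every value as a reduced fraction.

Apply edit: d3 := 2
  d4 = d2/2 = 1
  d5 = d3*3 = 6
  d6 = d3*2 + d4 = 5
  d7 = d3*5 - d2/2 = 9
  d8 = d2 + d3 - d7 = -5
  d9 = d4/3 = 1/3
  d10 = d4 - 6 - 3 = -8
  d11 = d10 - d8*2 = 2
Walk from origin (0, 0):
  seg 1: right by d8 = -5 → (-5, 0)
  seg 2: down by d5 = 6 → (-5, -6)
  seg 3: left by d10 = -8 → (3, -6)
  seg 4: down by d7 = 9 → (3, -15)
  seg 5: left by d2 = 2 → (1, -15)
  seg 6: down by d5 = 6 → (1, -21)
  seg 7: down by d1 = 12/5 → (1, -117/5)

d4 = 1
d5 = 6
d6 = 5
d7 = 9
d8 = -5
d9 = 1/3
d10 = -8
d11 = 2
endpoint = (1, -117/5)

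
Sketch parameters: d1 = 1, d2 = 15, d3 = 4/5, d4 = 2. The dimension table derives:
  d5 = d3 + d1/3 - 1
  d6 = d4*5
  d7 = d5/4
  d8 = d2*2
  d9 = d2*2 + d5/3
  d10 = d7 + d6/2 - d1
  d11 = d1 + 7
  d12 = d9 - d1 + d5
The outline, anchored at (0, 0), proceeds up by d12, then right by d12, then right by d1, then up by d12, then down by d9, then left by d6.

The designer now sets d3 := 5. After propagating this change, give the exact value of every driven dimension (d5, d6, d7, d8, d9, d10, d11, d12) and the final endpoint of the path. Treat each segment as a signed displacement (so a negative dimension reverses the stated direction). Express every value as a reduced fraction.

d5 = 13/3
d6 = 10
d7 = 13/12
d8 = 30
d9 = 283/9
d10 = 61/12
d11 = 8
d12 = 313/9
endpoint = (232/9, 343/9)

Apply edit: d3 := 5
  d5 = d3 + d1/3 - 1 = 13/3
  d6 = d4*5 = 10
  d7 = d5/4 = 13/12
  d8 = d2*2 = 30
  d9 = d2*2 + d5/3 = 283/9
  d10 = d7 + d6/2 - d1 = 61/12
  d11 = d1 + 7 = 8
  d12 = d9 - d1 + d5 = 313/9
Walk from origin (0, 0):
  seg 1: up by d12 = 313/9 → (0, 313/9)
  seg 2: right by d12 = 313/9 → (313/9, 313/9)
  seg 3: right by d1 = 1 → (322/9, 313/9)
  seg 4: up by d12 = 313/9 → (322/9, 626/9)
  seg 5: down by d9 = 283/9 → (322/9, 343/9)
  seg 6: left by d6 = 10 → (232/9, 343/9)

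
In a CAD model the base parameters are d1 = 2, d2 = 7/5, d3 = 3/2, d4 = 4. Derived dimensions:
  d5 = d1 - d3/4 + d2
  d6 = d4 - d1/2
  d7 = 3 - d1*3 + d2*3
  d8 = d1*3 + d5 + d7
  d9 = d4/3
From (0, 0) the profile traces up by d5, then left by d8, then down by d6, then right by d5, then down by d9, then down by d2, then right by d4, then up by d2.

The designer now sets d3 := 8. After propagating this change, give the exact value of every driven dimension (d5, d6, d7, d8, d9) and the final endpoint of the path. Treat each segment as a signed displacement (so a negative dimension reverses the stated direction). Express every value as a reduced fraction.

d5 = 7/5
d6 = 3
d7 = 6/5
d8 = 43/5
d9 = 4/3
endpoint = (-16/5, -44/15)

Apply edit: d3 := 8
  d5 = d1 - d3/4 + d2 = 7/5
  d6 = d4 - d1/2 = 3
  d7 = 3 - d1*3 + d2*3 = 6/5
  d8 = d1*3 + d5 + d7 = 43/5
  d9 = d4/3 = 4/3
Walk from origin (0, 0):
  seg 1: up by d5 = 7/5 → (0, 7/5)
  seg 2: left by d8 = 43/5 → (-43/5, 7/5)
  seg 3: down by d6 = 3 → (-43/5, -8/5)
  seg 4: right by d5 = 7/5 → (-36/5, -8/5)
  seg 5: down by d9 = 4/3 → (-36/5, -44/15)
  seg 6: down by d2 = 7/5 → (-36/5, -13/3)
  seg 7: right by d4 = 4 → (-16/5, -13/3)
  seg 8: up by d2 = 7/5 → (-16/5, -44/15)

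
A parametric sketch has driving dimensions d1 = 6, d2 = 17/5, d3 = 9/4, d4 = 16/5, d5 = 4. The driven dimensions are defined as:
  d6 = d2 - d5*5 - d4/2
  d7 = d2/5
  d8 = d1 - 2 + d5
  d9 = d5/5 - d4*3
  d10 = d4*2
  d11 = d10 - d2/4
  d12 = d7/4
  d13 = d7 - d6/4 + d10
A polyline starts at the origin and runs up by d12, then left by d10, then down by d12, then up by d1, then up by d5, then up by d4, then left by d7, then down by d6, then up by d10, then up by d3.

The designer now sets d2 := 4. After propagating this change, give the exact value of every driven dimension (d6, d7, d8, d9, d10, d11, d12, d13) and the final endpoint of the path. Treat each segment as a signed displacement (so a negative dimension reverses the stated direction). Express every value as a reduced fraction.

Apply edit: d2 := 4
  d6 = d2 - d5*5 - d4/2 = -88/5
  d7 = d2/5 = 4/5
  d8 = d1 - 2 + d5 = 8
  d9 = d5/5 - d4*3 = -44/5
  d10 = d4*2 = 32/5
  d11 = d10 - d2/4 = 27/5
  d12 = d7/4 = 1/5
  d13 = d7 - d6/4 + d10 = 58/5
Walk from origin (0, 0):
  seg 1: up by d12 = 1/5 → (0, 1/5)
  seg 2: left by d10 = 32/5 → (-32/5, 1/5)
  seg 3: down by d12 = 1/5 → (-32/5, 0)
  seg 4: up by d1 = 6 → (-32/5, 6)
  seg 5: up by d5 = 4 → (-32/5, 10)
  seg 6: up by d4 = 16/5 → (-32/5, 66/5)
  seg 7: left by d7 = 4/5 → (-36/5, 66/5)
  seg 8: down by d6 = -88/5 → (-36/5, 154/5)
  seg 9: up by d10 = 32/5 → (-36/5, 186/5)
  seg 10: up by d3 = 9/4 → (-36/5, 789/20)

d6 = -88/5
d7 = 4/5
d8 = 8
d9 = -44/5
d10 = 32/5
d11 = 27/5
d12 = 1/5
d13 = 58/5
endpoint = (-36/5, 789/20)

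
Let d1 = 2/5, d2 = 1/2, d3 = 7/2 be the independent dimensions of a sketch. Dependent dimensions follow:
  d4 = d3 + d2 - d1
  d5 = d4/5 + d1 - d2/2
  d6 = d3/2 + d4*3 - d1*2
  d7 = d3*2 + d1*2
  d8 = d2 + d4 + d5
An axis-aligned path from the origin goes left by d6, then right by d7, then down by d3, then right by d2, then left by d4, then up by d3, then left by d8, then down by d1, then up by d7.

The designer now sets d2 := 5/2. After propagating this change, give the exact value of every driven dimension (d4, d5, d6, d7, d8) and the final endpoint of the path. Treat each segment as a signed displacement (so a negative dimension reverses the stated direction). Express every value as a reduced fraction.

d4 = 28/5
d5 = 27/100
d6 = 71/4
d7 = 39/5
d8 = 837/100
endpoint = (-1071/50, 37/5)

Apply edit: d2 := 5/2
  d4 = d3 + d2 - d1 = 28/5
  d5 = d4/5 + d1 - d2/2 = 27/100
  d6 = d3/2 + d4*3 - d1*2 = 71/4
  d7 = d3*2 + d1*2 = 39/5
  d8 = d2 + d4 + d5 = 837/100
Walk from origin (0, 0):
  seg 1: left by d6 = 71/4 → (-71/4, 0)
  seg 2: right by d7 = 39/5 → (-199/20, 0)
  seg 3: down by d3 = 7/2 → (-199/20, -7/2)
  seg 4: right by d2 = 5/2 → (-149/20, -7/2)
  seg 5: left by d4 = 28/5 → (-261/20, -7/2)
  seg 6: up by d3 = 7/2 → (-261/20, 0)
  seg 7: left by d8 = 837/100 → (-1071/50, 0)
  seg 8: down by d1 = 2/5 → (-1071/50, -2/5)
  seg 9: up by d7 = 39/5 → (-1071/50, 37/5)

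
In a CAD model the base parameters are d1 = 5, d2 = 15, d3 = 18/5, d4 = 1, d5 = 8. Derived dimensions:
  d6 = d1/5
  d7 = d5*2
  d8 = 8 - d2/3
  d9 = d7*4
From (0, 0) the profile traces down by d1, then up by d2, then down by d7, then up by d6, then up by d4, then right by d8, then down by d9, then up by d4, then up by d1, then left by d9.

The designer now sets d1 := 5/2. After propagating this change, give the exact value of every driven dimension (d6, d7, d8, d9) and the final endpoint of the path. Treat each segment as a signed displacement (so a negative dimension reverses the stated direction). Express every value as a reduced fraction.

d6 = 1/2
d7 = 16
d8 = 3
d9 = 64
endpoint = (-61, -125/2)

Apply edit: d1 := 5/2
  d6 = d1/5 = 1/2
  d7 = d5*2 = 16
  d8 = 8 - d2/3 = 3
  d9 = d7*4 = 64
Walk from origin (0, 0):
  seg 1: down by d1 = 5/2 → (0, -5/2)
  seg 2: up by d2 = 15 → (0, 25/2)
  seg 3: down by d7 = 16 → (0, -7/2)
  seg 4: up by d6 = 1/2 → (0, -3)
  seg 5: up by d4 = 1 → (0, -2)
  seg 6: right by d8 = 3 → (3, -2)
  seg 7: down by d9 = 64 → (3, -66)
  seg 8: up by d4 = 1 → (3, -65)
  seg 9: up by d1 = 5/2 → (3, -125/2)
  seg 10: left by d9 = 64 → (-61, -125/2)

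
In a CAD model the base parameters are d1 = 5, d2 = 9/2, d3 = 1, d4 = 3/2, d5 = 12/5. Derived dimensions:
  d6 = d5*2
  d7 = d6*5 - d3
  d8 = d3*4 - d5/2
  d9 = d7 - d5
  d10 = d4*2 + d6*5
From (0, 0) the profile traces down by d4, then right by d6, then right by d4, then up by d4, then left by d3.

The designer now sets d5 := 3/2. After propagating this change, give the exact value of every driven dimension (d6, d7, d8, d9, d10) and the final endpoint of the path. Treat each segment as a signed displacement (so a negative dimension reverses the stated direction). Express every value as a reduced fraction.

d6 = 3
d7 = 14
d8 = 13/4
d9 = 25/2
d10 = 18
endpoint = (7/2, 0)

Apply edit: d5 := 3/2
  d6 = d5*2 = 3
  d7 = d6*5 - d3 = 14
  d8 = d3*4 - d5/2 = 13/4
  d9 = d7 - d5 = 25/2
  d10 = d4*2 + d6*5 = 18
Walk from origin (0, 0):
  seg 1: down by d4 = 3/2 → (0, -3/2)
  seg 2: right by d6 = 3 → (3, -3/2)
  seg 3: right by d4 = 3/2 → (9/2, -3/2)
  seg 4: up by d4 = 3/2 → (9/2, 0)
  seg 5: left by d3 = 1 → (7/2, 0)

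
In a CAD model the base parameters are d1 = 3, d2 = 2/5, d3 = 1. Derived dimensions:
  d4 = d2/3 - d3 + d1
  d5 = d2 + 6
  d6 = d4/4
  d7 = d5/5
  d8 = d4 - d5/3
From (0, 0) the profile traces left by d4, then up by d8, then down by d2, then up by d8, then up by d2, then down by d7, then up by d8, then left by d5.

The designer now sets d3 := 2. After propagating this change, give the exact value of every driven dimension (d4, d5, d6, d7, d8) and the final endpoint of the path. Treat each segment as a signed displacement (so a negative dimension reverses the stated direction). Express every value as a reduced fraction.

d4 = 17/15
d5 = 32/5
d6 = 17/60
d7 = 32/25
d8 = -1
endpoint = (-113/15, -107/25)

Apply edit: d3 := 2
  d4 = d2/3 - d3 + d1 = 17/15
  d5 = d2 + 6 = 32/5
  d6 = d4/4 = 17/60
  d7 = d5/5 = 32/25
  d8 = d4 - d5/3 = -1
Walk from origin (0, 0):
  seg 1: left by d4 = 17/15 → (-17/15, 0)
  seg 2: up by d8 = -1 → (-17/15, -1)
  seg 3: down by d2 = 2/5 → (-17/15, -7/5)
  seg 4: up by d8 = -1 → (-17/15, -12/5)
  seg 5: up by d2 = 2/5 → (-17/15, -2)
  seg 6: down by d7 = 32/25 → (-17/15, -82/25)
  seg 7: up by d8 = -1 → (-17/15, -107/25)
  seg 8: left by d5 = 32/5 → (-113/15, -107/25)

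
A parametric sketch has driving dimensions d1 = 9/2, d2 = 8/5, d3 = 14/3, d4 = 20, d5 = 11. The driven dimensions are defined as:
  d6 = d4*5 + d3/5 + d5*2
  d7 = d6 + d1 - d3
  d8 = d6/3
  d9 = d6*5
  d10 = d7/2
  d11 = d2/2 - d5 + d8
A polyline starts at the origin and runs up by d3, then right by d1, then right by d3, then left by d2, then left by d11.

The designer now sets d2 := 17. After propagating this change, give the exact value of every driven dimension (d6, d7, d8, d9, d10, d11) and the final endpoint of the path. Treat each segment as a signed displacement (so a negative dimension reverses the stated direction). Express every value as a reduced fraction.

Apply edit: d2 := 17
  d6 = d4*5 + d3/5 + d5*2 = 1844/15
  d7 = d6 + d1 - d3 = 3683/30
  d8 = d6/3 = 1844/45
  d9 = d6*5 = 1844/3
  d10 = d7/2 = 3683/60
  d11 = d2/2 - d5 + d8 = 3463/90
Walk from origin (0, 0):
  seg 1: up by d3 = 14/3 → (0, 14/3)
  seg 2: right by d1 = 9/2 → (9/2, 14/3)
  seg 3: right by d3 = 14/3 → (55/6, 14/3)
  seg 4: left by d2 = 17 → (-47/6, 14/3)
  seg 5: left by d11 = 3463/90 → (-2084/45, 14/3)

d6 = 1844/15
d7 = 3683/30
d8 = 1844/45
d9 = 1844/3
d10 = 3683/60
d11 = 3463/90
endpoint = (-2084/45, 14/3)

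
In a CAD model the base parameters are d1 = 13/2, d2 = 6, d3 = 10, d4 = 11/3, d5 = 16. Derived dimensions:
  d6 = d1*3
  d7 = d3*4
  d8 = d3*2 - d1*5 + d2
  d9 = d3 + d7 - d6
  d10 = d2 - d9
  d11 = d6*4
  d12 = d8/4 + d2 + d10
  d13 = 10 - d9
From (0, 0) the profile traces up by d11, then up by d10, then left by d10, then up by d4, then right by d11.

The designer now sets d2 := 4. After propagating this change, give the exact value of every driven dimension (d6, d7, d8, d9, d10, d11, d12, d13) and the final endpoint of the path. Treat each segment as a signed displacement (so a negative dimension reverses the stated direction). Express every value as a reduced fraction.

Apply edit: d2 := 4
  d6 = d1*3 = 39/2
  d7 = d3*4 = 40
  d8 = d3*2 - d1*5 + d2 = -17/2
  d9 = d3 + d7 - d6 = 61/2
  d10 = d2 - d9 = -53/2
  d11 = d6*4 = 78
  d12 = d8/4 + d2 + d10 = -197/8
  d13 = 10 - d9 = -41/2
Walk from origin (0, 0):
  seg 1: up by d11 = 78 → (0, 78)
  seg 2: up by d10 = -53/2 → (0, 103/2)
  seg 3: left by d10 = -53/2 → (53/2, 103/2)
  seg 4: up by d4 = 11/3 → (53/2, 331/6)
  seg 5: right by d11 = 78 → (209/2, 331/6)

d6 = 39/2
d7 = 40
d8 = -17/2
d9 = 61/2
d10 = -53/2
d11 = 78
d12 = -197/8
d13 = -41/2
endpoint = (209/2, 331/6)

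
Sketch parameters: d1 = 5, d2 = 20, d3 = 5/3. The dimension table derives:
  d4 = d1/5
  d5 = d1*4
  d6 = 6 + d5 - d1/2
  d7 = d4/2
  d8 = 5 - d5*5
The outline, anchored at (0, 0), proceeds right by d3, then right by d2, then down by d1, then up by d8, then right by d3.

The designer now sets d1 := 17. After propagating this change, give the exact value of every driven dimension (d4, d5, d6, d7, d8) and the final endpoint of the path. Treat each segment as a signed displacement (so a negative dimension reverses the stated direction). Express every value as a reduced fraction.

Apply edit: d1 := 17
  d4 = d1/5 = 17/5
  d5 = d1*4 = 68
  d6 = 6 + d5 - d1/2 = 131/2
  d7 = d4/2 = 17/10
  d8 = 5 - d5*5 = -335
Walk from origin (0, 0):
  seg 1: right by d3 = 5/3 → (5/3, 0)
  seg 2: right by d2 = 20 → (65/3, 0)
  seg 3: down by d1 = 17 → (65/3, -17)
  seg 4: up by d8 = -335 → (65/3, -352)
  seg 5: right by d3 = 5/3 → (70/3, -352)

d4 = 17/5
d5 = 68
d6 = 131/2
d7 = 17/10
d8 = -335
endpoint = (70/3, -352)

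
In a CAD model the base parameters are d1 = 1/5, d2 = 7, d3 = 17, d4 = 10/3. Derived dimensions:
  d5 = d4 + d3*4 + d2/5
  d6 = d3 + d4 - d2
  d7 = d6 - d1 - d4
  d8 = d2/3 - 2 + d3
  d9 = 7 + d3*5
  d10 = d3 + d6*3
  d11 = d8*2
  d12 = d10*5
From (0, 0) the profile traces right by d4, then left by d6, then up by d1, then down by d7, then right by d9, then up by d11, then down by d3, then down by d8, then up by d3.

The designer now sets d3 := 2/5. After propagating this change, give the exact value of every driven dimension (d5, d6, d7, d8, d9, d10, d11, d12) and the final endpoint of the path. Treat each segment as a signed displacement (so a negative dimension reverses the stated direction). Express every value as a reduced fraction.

d5 = 19/3
d6 = -49/15
d7 = -34/5
d8 = 11/15
d9 = 9
d10 = -47/5
d11 = 22/15
d12 = -47
endpoint = (78/5, 116/15)

Apply edit: d3 := 2/5
  d5 = d4 + d3*4 + d2/5 = 19/3
  d6 = d3 + d4 - d2 = -49/15
  d7 = d6 - d1 - d4 = -34/5
  d8 = d2/3 - 2 + d3 = 11/15
  d9 = 7 + d3*5 = 9
  d10 = d3 + d6*3 = -47/5
  d11 = d8*2 = 22/15
  d12 = d10*5 = -47
Walk from origin (0, 0):
  seg 1: right by d4 = 10/3 → (10/3, 0)
  seg 2: left by d6 = -49/15 → (33/5, 0)
  seg 3: up by d1 = 1/5 → (33/5, 1/5)
  seg 4: down by d7 = -34/5 → (33/5, 7)
  seg 5: right by d9 = 9 → (78/5, 7)
  seg 6: up by d11 = 22/15 → (78/5, 127/15)
  seg 7: down by d3 = 2/5 → (78/5, 121/15)
  seg 8: down by d8 = 11/15 → (78/5, 22/3)
  seg 9: up by d3 = 2/5 → (78/5, 116/15)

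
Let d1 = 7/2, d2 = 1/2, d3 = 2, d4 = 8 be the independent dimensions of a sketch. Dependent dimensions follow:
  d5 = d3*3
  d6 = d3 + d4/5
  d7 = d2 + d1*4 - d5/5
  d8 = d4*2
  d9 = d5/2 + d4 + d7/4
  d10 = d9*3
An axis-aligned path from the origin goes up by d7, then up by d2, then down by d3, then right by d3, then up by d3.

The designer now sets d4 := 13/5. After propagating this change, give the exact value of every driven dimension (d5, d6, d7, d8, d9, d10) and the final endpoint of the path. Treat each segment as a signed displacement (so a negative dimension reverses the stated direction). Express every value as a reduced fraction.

d5 = 6
d6 = 63/25
d7 = 133/10
d8 = 26/5
d9 = 357/40
d10 = 1071/40
endpoint = (2, 69/5)

Apply edit: d4 := 13/5
  d5 = d3*3 = 6
  d6 = d3 + d4/5 = 63/25
  d7 = d2 + d1*4 - d5/5 = 133/10
  d8 = d4*2 = 26/5
  d9 = d5/2 + d4 + d7/4 = 357/40
  d10 = d9*3 = 1071/40
Walk from origin (0, 0):
  seg 1: up by d7 = 133/10 → (0, 133/10)
  seg 2: up by d2 = 1/2 → (0, 69/5)
  seg 3: down by d3 = 2 → (0, 59/5)
  seg 4: right by d3 = 2 → (2, 59/5)
  seg 5: up by d3 = 2 → (2, 69/5)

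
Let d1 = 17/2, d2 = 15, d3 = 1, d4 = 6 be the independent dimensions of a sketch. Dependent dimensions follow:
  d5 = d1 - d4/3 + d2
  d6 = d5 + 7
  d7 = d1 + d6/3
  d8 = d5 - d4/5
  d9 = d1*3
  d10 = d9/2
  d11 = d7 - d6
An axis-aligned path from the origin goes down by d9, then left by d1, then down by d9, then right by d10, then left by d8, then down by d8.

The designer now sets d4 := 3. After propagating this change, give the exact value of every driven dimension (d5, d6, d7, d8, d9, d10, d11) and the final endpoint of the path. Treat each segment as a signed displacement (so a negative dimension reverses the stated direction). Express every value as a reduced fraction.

d5 = 45/2
d6 = 59/2
d7 = 55/3
d8 = 219/10
d9 = 51/2
d10 = 51/4
d11 = -67/6
endpoint = (-353/20, -729/10)

Apply edit: d4 := 3
  d5 = d1 - d4/3 + d2 = 45/2
  d6 = d5 + 7 = 59/2
  d7 = d1 + d6/3 = 55/3
  d8 = d5 - d4/5 = 219/10
  d9 = d1*3 = 51/2
  d10 = d9/2 = 51/4
  d11 = d7 - d6 = -67/6
Walk from origin (0, 0):
  seg 1: down by d9 = 51/2 → (0, -51/2)
  seg 2: left by d1 = 17/2 → (-17/2, -51/2)
  seg 3: down by d9 = 51/2 → (-17/2, -51)
  seg 4: right by d10 = 51/4 → (17/4, -51)
  seg 5: left by d8 = 219/10 → (-353/20, -51)
  seg 6: down by d8 = 219/10 → (-353/20, -729/10)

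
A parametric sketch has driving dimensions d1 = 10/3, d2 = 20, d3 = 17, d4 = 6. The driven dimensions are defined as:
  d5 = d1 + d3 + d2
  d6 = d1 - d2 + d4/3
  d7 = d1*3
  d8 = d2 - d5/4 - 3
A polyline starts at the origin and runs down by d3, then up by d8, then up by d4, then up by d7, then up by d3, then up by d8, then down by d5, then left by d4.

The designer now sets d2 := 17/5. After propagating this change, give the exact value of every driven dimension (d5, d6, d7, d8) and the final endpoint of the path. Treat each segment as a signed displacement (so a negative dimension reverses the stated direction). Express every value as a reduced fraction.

Apply edit: d2 := 17/5
  d5 = d1 + d3 + d2 = 356/15
  d6 = d1 - d2 + d4/3 = 29/15
  d7 = d1*3 = 10
  d8 = d2 - d5/4 - 3 = -83/15
Walk from origin (0, 0):
  seg 1: down by d3 = 17 → (0, -17)
  seg 2: up by d8 = -83/15 → (0, -338/15)
  seg 3: up by d4 = 6 → (0, -248/15)
  seg 4: up by d7 = 10 → (0, -98/15)
  seg 5: up by d3 = 17 → (0, 157/15)
  seg 6: up by d8 = -83/15 → (0, 74/15)
  seg 7: down by d5 = 356/15 → (0, -94/5)
  seg 8: left by d4 = 6 → (-6, -94/5)

d5 = 356/15
d6 = 29/15
d7 = 10
d8 = -83/15
endpoint = (-6, -94/5)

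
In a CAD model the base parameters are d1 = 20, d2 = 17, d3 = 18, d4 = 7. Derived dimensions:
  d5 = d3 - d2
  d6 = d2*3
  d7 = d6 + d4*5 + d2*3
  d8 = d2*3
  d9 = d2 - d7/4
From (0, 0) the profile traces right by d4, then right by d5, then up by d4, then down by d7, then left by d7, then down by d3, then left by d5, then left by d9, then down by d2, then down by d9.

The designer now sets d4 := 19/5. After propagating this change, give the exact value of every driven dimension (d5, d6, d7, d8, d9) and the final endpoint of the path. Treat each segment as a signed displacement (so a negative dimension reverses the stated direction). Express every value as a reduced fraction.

d5 = 1
d6 = 51
d7 = 121
d8 = 51
d9 = -53/4
endpoint = (-2079/20, -2779/20)

Apply edit: d4 := 19/5
  d5 = d3 - d2 = 1
  d6 = d2*3 = 51
  d7 = d6 + d4*5 + d2*3 = 121
  d8 = d2*3 = 51
  d9 = d2 - d7/4 = -53/4
Walk from origin (0, 0):
  seg 1: right by d4 = 19/5 → (19/5, 0)
  seg 2: right by d5 = 1 → (24/5, 0)
  seg 3: up by d4 = 19/5 → (24/5, 19/5)
  seg 4: down by d7 = 121 → (24/5, -586/5)
  seg 5: left by d7 = 121 → (-581/5, -586/5)
  seg 6: down by d3 = 18 → (-581/5, -676/5)
  seg 7: left by d5 = 1 → (-586/5, -676/5)
  seg 8: left by d9 = -53/4 → (-2079/20, -676/5)
  seg 9: down by d2 = 17 → (-2079/20, -761/5)
  seg 10: down by d9 = -53/4 → (-2079/20, -2779/20)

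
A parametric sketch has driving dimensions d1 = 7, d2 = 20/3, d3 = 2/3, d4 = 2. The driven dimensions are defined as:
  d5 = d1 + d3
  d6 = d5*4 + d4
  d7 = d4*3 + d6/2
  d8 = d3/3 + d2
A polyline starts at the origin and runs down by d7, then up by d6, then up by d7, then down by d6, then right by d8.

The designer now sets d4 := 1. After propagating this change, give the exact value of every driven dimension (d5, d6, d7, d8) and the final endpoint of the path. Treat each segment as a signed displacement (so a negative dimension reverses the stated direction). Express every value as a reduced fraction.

d5 = 23/3
d6 = 95/3
d7 = 113/6
d8 = 62/9
endpoint = (62/9, 0)

Apply edit: d4 := 1
  d5 = d1 + d3 = 23/3
  d6 = d5*4 + d4 = 95/3
  d7 = d4*3 + d6/2 = 113/6
  d8 = d3/3 + d2 = 62/9
Walk from origin (0, 0):
  seg 1: down by d7 = 113/6 → (0, -113/6)
  seg 2: up by d6 = 95/3 → (0, 77/6)
  seg 3: up by d7 = 113/6 → (0, 95/3)
  seg 4: down by d6 = 95/3 → (0, 0)
  seg 5: right by d8 = 62/9 → (62/9, 0)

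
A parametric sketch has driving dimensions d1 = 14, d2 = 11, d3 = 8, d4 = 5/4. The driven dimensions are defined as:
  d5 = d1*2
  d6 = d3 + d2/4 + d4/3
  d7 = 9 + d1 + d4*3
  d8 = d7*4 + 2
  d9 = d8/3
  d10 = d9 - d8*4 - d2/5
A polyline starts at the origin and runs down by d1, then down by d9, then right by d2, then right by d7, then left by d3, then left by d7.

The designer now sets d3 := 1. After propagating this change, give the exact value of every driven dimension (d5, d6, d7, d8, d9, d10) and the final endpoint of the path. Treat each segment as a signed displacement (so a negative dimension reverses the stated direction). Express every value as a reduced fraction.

Apply edit: d3 := 1
  d5 = d1*2 = 28
  d6 = d3 + d2/4 + d4/3 = 25/6
  d7 = 9 + d1 + d4*3 = 107/4
  d8 = d7*4 + 2 = 109
  d9 = d8/3 = 109/3
  d10 = d9 - d8*4 - d2/5 = -6028/15
Walk from origin (0, 0):
  seg 1: down by d1 = 14 → (0, -14)
  seg 2: down by d9 = 109/3 → (0, -151/3)
  seg 3: right by d2 = 11 → (11, -151/3)
  seg 4: right by d7 = 107/4 → (151/4, -151/3)
  seg 5: left by d3 = 1 → (147/4, -151/3)
  seg 6: left by d7 = 107/4 → (10, -151/3)

d5 = 28
d6 = 25/6
d7 = 107/4
d8 = 109
d9 = 109/3
d10 = -6028/15
endpoint = (10, -151/3)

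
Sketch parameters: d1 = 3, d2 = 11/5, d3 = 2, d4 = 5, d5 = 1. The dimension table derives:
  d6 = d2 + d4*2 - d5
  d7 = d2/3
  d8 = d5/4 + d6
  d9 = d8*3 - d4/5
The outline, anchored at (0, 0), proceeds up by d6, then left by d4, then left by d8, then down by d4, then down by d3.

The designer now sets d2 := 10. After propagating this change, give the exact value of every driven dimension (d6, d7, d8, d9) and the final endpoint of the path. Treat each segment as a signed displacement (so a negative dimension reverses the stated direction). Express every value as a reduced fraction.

Apply edit: d2 := 10
  d6 = d2 + d4*2 - d5 = 19
  d7 = d2/3 = 10/3
  d8 = d5/4 + d6 = 77/4
  d9 = d8*3 - d4/5 = 227/4
Walk from origin (0, 0):
  seg 1: up by d6 = 19 → (0, 19)
  seg 2: left by d4 = 5 → (-5, 19)
  seg 3: left by d8 = 77/4 → (-97/4, 19)
  seg 4: down by d4 = 5 → (-97/4, 14)
  seg 5: down by d3 = 2 → (-97/4, 12)

d6 = 19
d7 = 10/3
d8 = 77/4
d9 = 227/4
endpoint = (-97/4, 12)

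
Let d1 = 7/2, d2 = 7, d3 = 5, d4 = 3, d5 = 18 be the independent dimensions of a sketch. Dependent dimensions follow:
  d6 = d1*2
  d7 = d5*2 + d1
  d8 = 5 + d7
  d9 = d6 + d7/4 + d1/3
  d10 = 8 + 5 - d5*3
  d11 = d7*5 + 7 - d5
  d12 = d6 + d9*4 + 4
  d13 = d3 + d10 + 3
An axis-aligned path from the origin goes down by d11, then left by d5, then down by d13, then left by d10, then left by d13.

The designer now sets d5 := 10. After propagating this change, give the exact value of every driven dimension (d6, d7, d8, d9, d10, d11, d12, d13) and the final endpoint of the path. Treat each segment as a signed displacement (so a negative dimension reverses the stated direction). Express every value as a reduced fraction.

d6 = 7
d7 = 47/2
d8 = 57/2
d9 = 337/24
d10 = -17
d11 = 229/2
d12 = 403/6
d13 = -9
endpoint = (16, -211/2)

Apply edit: d5 := 10
  d6 = d1*2 = 7
  d7 = d5*2 + d1 = 47/2
  d8 = 5 + d7 = 57/2
  d9 = d6 + d7/4 + d1/3 = 337/24
  d10 = 8 + 5 - d5*3 = -17
  d11 = d7*5 + 7 - d5 = 229/2
  d12 = d6 + d9*4 + 4 = 403/6
  d13 = d3 + d10 + 3 = -9
Walk from origin (0, 0):
  seg 1: down by d11 = 229/2 → (0, -229/2)
  seg 2: left by d5 = 10 → (-10, -229/2)
  seg 3: down by d13 = -9 → (-10, -211/2)
  seg 4: left by d10 = -17 → (7, -211/2)
  seg 5: left by d13 = -9 → (16, -211/2)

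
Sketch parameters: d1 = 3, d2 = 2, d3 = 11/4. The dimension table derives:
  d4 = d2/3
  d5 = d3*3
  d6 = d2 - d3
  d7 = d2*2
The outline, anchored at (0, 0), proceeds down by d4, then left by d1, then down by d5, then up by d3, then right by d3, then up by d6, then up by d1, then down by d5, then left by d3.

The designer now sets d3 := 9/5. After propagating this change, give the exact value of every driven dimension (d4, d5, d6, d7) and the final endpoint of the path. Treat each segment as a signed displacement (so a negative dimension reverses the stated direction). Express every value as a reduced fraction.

Apply edit: d3 := 9/5
  d4 = d2/3 = 2/3
  d5 = d3*3 = 27/5
  d6 = d2 - d3 = 1/5
  d7 = d2*2 = 4
Walk from origin (0, 0):
  seg 1: down by d4 = 2/3 → (0, -2/3)
  seg 2: left by d1 = 3 → (-3, -2/3)
  seg 3: down by d5 = 27/5 → (-3, -91/15)
  seg 4: up by d3 = 9/5 → (-3, -64/15)
  seg 5: right by d3 = 9/5 → (-6/5, -64/15)
  seg 6: up by d6 = 1/5 → (-6/5, -61/15)
  seg 7: up by d1 = 3 → (-6/5, -16/15)
  seg 8: down by d5 = 27/5 → (-6/5, -97/15)
  seg 9: left by d3 = 9/5 → (-3, -97/15)

d4 = 2/3
d5 = 27/5
d6 = 1/5
d7 = 4
endpoint = (-3, -97/15)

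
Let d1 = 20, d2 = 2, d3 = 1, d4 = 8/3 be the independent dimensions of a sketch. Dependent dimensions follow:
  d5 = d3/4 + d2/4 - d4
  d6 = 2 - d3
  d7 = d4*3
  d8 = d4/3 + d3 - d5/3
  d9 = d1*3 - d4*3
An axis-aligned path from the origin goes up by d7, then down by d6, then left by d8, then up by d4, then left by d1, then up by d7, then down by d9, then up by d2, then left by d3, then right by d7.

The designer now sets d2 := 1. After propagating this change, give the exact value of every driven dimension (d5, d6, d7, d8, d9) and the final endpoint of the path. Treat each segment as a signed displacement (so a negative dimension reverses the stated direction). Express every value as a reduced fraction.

Apply edit: d2 := 1
  d5 = d3/4 + d2/4 - d4 = -13/6
  d6 = 2 - d3 = 1
  d7 = d4*3 = 8
  d8 = d4/3 + d3 - d5/3 = 47/18
  d9 = d1*3 - d4*3 = 52
Walk from origin (0, 0):
  seg 1: up by d7 = 8 → (0, 8)
  seg 2: down by d6 = 1 → (0, 7)
  seg 3: left by d8 = 47/18 → (-47/18, 7)
  seg 4: up by d4 = 8/3 → (-47/18, 29/3)
  seg 5: left by d1 = 20 → (-407/18, 29/3)
  seg 6: up by d7 = 8 → (-407/18, 53/3)
  seg 7: down by d9 = 52 → (-407/18, -103/3)
  seg 8: up by d2 = 1 → (-407/18, -100/3)
  seg 9: left by d3 = 1 → (-425/18, -100/3)
  seg 10: right by d7 = 8 → (-281/18, -100/3)

d5 = -13/6
d6 = 1
d7 = 8
d8 = 47/18
d9 = 52
endpoint = (-281/18, -100/3)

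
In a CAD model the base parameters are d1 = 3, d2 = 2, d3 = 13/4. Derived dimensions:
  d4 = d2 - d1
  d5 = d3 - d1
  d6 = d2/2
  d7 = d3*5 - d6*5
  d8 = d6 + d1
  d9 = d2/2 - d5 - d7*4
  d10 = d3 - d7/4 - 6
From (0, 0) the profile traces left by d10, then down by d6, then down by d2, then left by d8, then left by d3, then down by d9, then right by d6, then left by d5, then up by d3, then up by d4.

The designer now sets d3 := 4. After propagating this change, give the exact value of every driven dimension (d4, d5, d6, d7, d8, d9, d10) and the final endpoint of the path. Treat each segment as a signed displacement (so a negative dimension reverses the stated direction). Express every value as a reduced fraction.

d4 = -1
d5 = 1
d6 = 1
d7 = 15
d8 = 4
d9 = -60
d10 = -23/4
endpoint = (-9/4, 60)

Apply edit: d3 := 4
  d4 = d2 - d1 = -1
  d5 = d3 - d1 = 1
  d6 = d2/2 = 1
  d7 = d3*5 - d6*5 = 15
  d8 = d6 + d1 = 4
  d9 = d2/2 - d5 - d7*4 = -60
  d10 = d3 - d7/4 - 6 = -23/4
Walk from origin (0, 0):
  seg 1: left by d10 = -23/4 → (23/4, 0)
  seg 2: down by d6 = 1 → (23/4, -1)
  seg 3: down by d2 = 2 → (23/4, -3)
  seg 4: left by d8 = 4 → (7/4, -3)
  seg 5: left by d3 = 4 → (-9/4, -3)
  seg 6: down by d9 = -60 → (-9/4, 57)
  seg 7: right by d6 = 1 → (-5/4, 57)
  seg 8: left by d5 = 1 → (-9/4, 57)
  seg 9: up by d3 = 4 → (-9/4, 61)
  seg 10: up by d4 = -1 → (-9/4, 60)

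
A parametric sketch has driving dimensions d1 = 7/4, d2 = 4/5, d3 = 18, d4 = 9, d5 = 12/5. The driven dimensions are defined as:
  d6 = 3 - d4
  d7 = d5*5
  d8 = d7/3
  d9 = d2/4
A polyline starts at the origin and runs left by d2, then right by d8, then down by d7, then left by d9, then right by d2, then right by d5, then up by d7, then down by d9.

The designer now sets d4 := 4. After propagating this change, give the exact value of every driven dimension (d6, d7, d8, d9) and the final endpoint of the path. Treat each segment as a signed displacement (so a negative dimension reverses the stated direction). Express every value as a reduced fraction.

Apply edit: d4 := 4
  d6 = 3 - d4 = -1
  d7 = d5*5 = 12
  d8 = d7/3 = 4
  d9 = d2/4 = 1/5
Walk from origin (0, 0):
  seg 1: left by d2 = 4/5 → (-4/5, 0)
  seg 2: right by d8 = 4 → (16/5, 0)
  seg 3: down by d7 = 12 → (16/5, -12)
  seg 4: left by d9 = 1/5 → (3, -12)
  seg 5: right by d2 = 4/5 → (19/5, -12)
  seg 6: right by d5 = 12/5 → (31/5, -12)
  seg 7: up by d7 = 12 → (31/5, 0)
  seg 8: down by d9 = 1/5 → (31/5, -1/5)

d6 = -1
d7 = 12
d8 = 4
d9 = 1/5
endpoint = (31/5, -1/5)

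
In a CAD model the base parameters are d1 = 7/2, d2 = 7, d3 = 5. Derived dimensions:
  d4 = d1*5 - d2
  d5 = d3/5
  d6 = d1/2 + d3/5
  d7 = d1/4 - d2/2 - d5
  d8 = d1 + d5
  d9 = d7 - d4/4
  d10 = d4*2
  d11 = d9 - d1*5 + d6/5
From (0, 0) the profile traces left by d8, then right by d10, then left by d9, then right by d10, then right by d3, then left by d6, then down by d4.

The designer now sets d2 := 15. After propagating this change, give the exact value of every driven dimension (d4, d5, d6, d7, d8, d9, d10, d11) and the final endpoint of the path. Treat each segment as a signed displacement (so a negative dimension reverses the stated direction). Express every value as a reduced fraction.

Apply edit: d2 := 15
  d4 = d1*5 - d2 = 5/2
  d5 = d3/5 = 1
  d6 = d1/2 + d3/5 = 11/4
  d7 = d1/4 - d2/2 - d5 = -61/8
  d8 = d1 + d5 = 9/2
  d9 = d7 - d4/4 = -33/4
  d10 = d4*2 = 5
  d11 = d9 - d1*5 + d6/5 = -126/5
Walk from origin (0, 0):
  seg 1: left by d8 = 9/2 → (-9/2, 0)
  seg 2: right by d10 = 5 → (1/2, 0)
  seg 3: left by d9 = -33/4 → (35/4, 0)
  seg 4: right by d10 = 5 → (55/4, 0)
  seg 5: right by d3 = 5 → (75/4, 0)
  seg 6: left by d6 = 11/4 → (16, 0)
  seg 7: down by d4 = 5/2 → (16, -5/2)

d4 = 5/2
d5 = 1
d6 = 11/4
d7 = -61/8
d8 = 9/2
d9 = -33/4
d10 = 5
d11 = -126/5
endpoint = (16, -5/2)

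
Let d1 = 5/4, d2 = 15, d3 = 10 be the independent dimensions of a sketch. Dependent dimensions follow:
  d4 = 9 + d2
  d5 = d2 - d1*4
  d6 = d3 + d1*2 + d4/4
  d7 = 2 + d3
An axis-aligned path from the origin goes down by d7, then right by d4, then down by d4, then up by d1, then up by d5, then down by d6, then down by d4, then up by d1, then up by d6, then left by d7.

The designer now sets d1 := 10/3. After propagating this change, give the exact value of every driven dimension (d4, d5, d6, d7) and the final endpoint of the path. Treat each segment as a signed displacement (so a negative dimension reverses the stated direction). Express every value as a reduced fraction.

d4 = 24
d5 = 5/3
d6 = 68/3
d7 = 12
endpoint = (12, -155/3)

Apply edit: d1 := 10/3
  d4 = 9 + d2 = 24
  d5 = d2 - d1*4 = 5/3
  d6 = d3 + d1*2 + d4/4 = 68/3
  d7 = 2 + d3 = 12
Walk from origin (0, 0):
  seg 1: down by d7 = 12 → (0, -12)
  seg 2: right by d4 = 24 → (24, -12)
  seg 3: down by d4 = 24 → (24, -36)
  seg 4: up by d1 = 10/3 → (24, -98/3)
  seg 5: up by d5 = 5/3 → (24, -31)
  seg 6: down by d6 = 68/3 → (24, -161/3)
  seg 7: down by d4 = 24 → (24, -233/3)
  seg 8: up by d1 = 10/3 → (24, -223/3)
  seg 9: up by d6 = 68/3 → (24, -155/3)
  seg 10: left by d7 = 12 → (12, -155/3)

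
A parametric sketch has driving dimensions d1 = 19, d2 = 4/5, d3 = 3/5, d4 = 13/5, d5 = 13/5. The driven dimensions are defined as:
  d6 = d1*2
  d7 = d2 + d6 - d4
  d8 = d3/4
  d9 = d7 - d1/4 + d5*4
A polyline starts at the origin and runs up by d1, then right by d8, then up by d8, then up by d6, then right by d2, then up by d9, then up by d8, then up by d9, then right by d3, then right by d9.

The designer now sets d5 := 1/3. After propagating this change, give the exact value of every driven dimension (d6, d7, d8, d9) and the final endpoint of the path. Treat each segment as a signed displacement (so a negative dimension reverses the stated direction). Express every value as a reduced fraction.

Apply edit: d5 := 1/3
  d6 = d1*2 = 38
  d7 = d2 + d6 - d4 = 181/5
  d8 = d3/4 = 3/20
  d9 = d7 - d1/4 + d5*4 = 1967/60
Walk from origin (0, 0):
  seg 1: up by d1 = 19 → (0, 19)
  seg 2: right by d8 = 3/20 → (3/20, 19)
  seg 3: up by d8 = 3/20 → (3/20, 383/20)
  seg 4: up by d6 = 38 → (3/20, 1143/20)
  seg 5: right by d2 = 4/5 → (19/20, 1143/20)
  seg 6: up by d9 = 1967/60 → (19/20, 1349/15)
  seg 7: up by d8 = 3/20 → (19/20, 1081/12)
  seg 8: up by d9 = 1967/60 → (19/20, 1843/15)
  seg 9: right by d3 = 3/5 → (31/20, 1843/15)
  seg 10: right by d9 = 1967/60 → (103/3, 1843/15)

d6 = 38
d7 = 181/5
d8 = 3/20
d9 = 1967/60
endpoint = (103/3, 1843/15)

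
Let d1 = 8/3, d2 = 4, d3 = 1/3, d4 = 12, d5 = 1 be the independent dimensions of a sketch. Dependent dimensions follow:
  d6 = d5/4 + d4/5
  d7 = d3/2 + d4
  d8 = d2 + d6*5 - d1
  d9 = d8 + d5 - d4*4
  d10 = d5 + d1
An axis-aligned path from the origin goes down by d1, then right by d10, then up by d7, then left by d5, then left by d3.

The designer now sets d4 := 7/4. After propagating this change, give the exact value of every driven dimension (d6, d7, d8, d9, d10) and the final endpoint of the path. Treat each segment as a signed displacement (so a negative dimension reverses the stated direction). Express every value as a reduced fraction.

d6 = 3/5
d7 = 23/12
d8 = 13/3
d9 = -5/3
d10 = 11/3
endpoint = (7/3, -3/4)

Apply edit: d4 := 7/4
  d6 = d5/4 + d4/5 = 3/5
  d7 = d3/2 + d4 = 23/12
  d8 = d2 + d6*5 - d1 = 13/3
  d9 = d8 + d5 - d4*4 = -5/3
  d10 = d5 + d1 = 11/3
Walk from origin (0, 0):
  seg 1: down by d1 = 8/3 → (0, -8/3)
  seg 2: right by d10 = 11/3 → (11/3, -8/3)
  seg 3: up by d7 = 23/12 → (11/3, -3/4)
  seg 4: left by d5 = 1 → (8/3, -3/4)
  seg 5: left by d3 = 1/3 → (7/3, -3/4)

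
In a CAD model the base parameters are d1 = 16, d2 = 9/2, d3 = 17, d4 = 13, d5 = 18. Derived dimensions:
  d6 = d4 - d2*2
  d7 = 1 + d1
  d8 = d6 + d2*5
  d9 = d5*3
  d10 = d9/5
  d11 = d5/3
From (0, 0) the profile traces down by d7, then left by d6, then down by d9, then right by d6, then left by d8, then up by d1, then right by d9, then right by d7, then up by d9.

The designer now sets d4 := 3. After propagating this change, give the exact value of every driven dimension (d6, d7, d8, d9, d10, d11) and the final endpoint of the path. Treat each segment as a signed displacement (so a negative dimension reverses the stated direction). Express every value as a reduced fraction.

Apply edit: d4 := 3
  d6 = d4 - d2*2 = -6
  d7 = 1 + d1 = 17
  d8 = d6 + d2*5 = 33/2
  d9 = d5*3 = 54
  d10 = d9/5 = 54/5
  d11 = d5/3 = 6
Walk from origin (0, 0):
  seg 1: down by d7 = 17 → (0, -17)
  seg 2: left by d6 = -6 → (6, -17)
  seg 3: down by d9 = 54 → (6, -71)
  seg 4: right by d6 = -6 → (0, -71)
  seg 5: left by d8 = 33/2 → (-33/2, -71)
  seg 6: up by d1 = 16 → (-33/2, -55)
  seg 7: right by d9 = 54 → (75/2, -55)
  seg 8: right by d7 = 17 → (109/2, -55)
  seg 9: up by d9 = 54 → (109/2, -1)

d6 = -6
d7 = 17
d8 = 33/2
d9 = 54
d10 = 54/5
d11 = 6
endpoint = (109/2, -1)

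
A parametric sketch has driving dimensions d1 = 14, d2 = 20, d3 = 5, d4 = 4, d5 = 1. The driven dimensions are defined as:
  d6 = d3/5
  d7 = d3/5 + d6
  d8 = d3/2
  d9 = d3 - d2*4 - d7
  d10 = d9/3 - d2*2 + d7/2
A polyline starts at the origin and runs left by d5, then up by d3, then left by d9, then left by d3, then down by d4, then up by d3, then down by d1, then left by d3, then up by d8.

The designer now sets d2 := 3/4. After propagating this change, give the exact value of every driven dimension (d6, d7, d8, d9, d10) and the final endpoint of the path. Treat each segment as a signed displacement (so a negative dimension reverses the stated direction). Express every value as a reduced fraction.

d6 = 1
d7 = 2
d8 = 5/2
d9 = 0
d10 = -1/2
endpoint = (-11, -11/2)

Apply edit: d2 := 3/4
  d6 = d3/5 = 1
  d7 = d3/5 + d6 = 2
  d8 = d3/2 = 5/2
  d9 = d3 - d2*4 - d7 = 0
  d10 = d9/3 - d2*2 + d7/2 = -1/2
Walk from origin (0, 0):
  seg 1: left by d5 = 1 → (-1, 0)
  seg 2: up by d3 = 5 → (-1, 5)
  seg 3: left by d9 = 0 → (-1, 5)
  seg 4: left by d3 = 5 → (-6, 5)
  seg 5: down by d4 = 4 → (-6, 1)
  seg 6: up by d3 = 5 → (-6, 6)
  seg 7: down by d1 = 14 → (-6, -8)
  seg 8: left by d3 = 5 → (-11, -8)
  seg 9: up by d8 = 5/2 → (-11, -11/2)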